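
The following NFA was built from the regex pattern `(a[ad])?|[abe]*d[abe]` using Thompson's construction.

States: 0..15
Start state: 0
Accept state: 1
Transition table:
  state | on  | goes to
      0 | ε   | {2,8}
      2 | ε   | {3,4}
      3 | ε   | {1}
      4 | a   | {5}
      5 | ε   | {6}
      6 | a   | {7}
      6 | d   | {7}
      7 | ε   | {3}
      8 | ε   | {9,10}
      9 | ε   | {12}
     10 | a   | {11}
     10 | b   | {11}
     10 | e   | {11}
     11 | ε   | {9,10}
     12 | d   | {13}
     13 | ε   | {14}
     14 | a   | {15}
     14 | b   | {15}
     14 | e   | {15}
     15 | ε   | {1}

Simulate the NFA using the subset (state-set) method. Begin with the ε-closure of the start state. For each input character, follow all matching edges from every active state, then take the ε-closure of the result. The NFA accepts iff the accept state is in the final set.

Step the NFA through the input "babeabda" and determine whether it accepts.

Answer: ACCEPT

Derivation:
start: ε-closure({0}) = {0,1,2,3,4,8,9,10,12}
'b' @ 1: {9,10,11,12}
'a' @ 2: {9,10,11,12}
'b' @ 3: {9,10,11,12}
'e' @ 4: {9,10,11,12}
'a' @ 5: {9,10,11,12}
'b' @ 6: {9,10,11,12}
'd' @ 7: {13,14}
'a' @ 8: {1,15}  ✓accept
after full input: {1,15}  (accept=1 in)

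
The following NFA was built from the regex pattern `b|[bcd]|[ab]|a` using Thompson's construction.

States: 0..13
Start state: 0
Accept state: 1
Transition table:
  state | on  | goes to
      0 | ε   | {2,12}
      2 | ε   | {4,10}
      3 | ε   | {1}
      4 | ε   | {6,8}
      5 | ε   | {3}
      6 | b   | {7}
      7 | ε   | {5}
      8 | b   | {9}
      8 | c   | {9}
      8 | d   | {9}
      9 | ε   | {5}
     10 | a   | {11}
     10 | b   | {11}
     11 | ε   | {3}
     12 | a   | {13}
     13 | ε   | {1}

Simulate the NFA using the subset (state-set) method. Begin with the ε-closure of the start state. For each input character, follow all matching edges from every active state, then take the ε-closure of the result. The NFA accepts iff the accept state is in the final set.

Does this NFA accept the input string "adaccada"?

initial (ε-close {0}): {0,2,4,6,8,10,12}
'a' @ 1: {1,3,11,13}  ✓accept
'd' @ 2: {}  — dead — no transitions
rest 'accada' ignored (set empty)
after full input: {}  (accept=1 not in)

Answer: REJECT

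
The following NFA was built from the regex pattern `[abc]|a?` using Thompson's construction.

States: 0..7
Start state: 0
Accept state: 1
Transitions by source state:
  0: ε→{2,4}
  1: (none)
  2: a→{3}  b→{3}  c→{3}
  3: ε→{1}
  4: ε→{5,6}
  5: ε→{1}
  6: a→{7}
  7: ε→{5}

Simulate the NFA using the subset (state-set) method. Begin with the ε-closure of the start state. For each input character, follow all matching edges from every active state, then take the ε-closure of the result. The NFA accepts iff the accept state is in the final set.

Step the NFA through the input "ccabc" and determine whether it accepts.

Answer: REJECT

Trace:
S₀ = ε-closure({0}) = {0,1,2,4,5,6}
'c' @ 1: {1,3}  [accepting]
'c' @ 2: {}  — no active states
rest 'abc' ignored (set empty)
end set {} — state 1 not in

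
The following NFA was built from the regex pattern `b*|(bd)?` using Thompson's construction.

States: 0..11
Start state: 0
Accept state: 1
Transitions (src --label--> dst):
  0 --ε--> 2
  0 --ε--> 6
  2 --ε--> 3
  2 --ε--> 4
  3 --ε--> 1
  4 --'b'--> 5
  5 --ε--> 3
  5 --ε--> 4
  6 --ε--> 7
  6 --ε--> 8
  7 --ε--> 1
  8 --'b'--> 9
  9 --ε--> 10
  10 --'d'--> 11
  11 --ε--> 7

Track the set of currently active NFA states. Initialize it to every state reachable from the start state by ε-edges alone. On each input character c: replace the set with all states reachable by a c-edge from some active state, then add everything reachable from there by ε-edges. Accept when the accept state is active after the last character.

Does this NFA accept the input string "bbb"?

Answer: ACCEPT

Derivation:
S₀ = ε-closure({0}) = {0,1,2,3,4,6,7,8}
'b' @ 1: {1,3,4,5,9,10}  [accepting]
'b' @ 2: {1,3,4,5}  [accepting]
'b' @ 3: {1,3,4,5}  [accepting]
after full input: {1,3,4,5}  (accept=1 in)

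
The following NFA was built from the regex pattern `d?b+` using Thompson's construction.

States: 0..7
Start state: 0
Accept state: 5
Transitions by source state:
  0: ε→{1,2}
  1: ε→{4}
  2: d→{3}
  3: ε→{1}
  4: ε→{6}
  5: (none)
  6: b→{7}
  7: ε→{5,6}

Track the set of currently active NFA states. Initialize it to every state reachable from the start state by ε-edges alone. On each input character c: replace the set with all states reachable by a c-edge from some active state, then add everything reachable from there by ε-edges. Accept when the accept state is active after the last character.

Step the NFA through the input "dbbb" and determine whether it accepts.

start: ε-closure({0}) = {0,1,2,4,6}
'd' @ 1: {1,3,4,6}
'b' @ 2: {5,6,7}  [accepting]
'b' @ 3: {5,6,7}  [accepting]
'b' @ 4: {5,6,7}  [accepting]
end set {5,6,7} — state 5 in

Answer: ACCEPT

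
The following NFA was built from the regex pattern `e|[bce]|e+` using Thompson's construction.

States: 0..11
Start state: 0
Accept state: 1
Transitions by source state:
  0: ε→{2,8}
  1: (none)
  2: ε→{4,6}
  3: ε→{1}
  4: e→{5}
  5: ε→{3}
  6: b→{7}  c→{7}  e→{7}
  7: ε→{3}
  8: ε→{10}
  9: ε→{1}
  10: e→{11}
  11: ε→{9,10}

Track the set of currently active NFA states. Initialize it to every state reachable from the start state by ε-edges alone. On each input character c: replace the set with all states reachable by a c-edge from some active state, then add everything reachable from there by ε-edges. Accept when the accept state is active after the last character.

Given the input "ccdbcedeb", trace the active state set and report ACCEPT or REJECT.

Answer: REJECT

Steps:
initial (ε-close {0}): {0,2,4,6,8,10}
'c' @ 1: {1,3,7}  [accepting]
'c' @ 2: {}  — no active states
rest 'dbcedeb' ignored (set empty)
end set {} — state 1 not in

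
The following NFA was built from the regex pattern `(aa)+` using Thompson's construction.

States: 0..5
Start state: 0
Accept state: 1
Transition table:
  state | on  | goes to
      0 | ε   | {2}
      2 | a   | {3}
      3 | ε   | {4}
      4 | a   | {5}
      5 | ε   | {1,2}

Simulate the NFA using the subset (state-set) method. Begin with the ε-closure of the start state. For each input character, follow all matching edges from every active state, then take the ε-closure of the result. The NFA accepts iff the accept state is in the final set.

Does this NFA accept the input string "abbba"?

initial (ε-close {0}): {0,2}
'a' @ 1: {3,4}
'b' @ 2: {}  — state set empty
rest 'bba' ignored (set empty)
final: {}; accept 1 not in set

Answer: REJECT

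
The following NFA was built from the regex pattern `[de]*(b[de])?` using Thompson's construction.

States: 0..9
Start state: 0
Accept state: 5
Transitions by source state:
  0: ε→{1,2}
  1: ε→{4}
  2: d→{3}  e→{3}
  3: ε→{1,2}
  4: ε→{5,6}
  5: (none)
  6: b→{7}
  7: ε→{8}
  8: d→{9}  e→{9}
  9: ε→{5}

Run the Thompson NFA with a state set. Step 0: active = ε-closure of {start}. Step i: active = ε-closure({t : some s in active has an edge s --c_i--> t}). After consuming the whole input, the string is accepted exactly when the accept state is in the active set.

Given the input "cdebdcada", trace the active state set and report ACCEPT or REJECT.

S₀ = ε-closure({0}) = {0,1,2,4,5,6}
'c' @ 1: {}  — dead — no transitions
rest 'debdcada' ignored (set empty)
after full input: {}  (accept=5 not in)

Answer: REJECT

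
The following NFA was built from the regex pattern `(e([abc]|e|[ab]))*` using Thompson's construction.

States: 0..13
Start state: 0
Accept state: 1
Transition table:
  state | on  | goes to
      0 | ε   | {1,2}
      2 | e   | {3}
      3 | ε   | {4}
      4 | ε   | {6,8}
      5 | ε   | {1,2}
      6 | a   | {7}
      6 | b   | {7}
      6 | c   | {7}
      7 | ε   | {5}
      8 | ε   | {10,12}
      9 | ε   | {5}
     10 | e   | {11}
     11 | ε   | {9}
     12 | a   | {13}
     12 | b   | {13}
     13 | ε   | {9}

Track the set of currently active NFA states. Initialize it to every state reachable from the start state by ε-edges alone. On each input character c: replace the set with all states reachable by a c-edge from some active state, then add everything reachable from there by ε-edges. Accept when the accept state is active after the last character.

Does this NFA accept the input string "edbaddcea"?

S₀ = ε-closure({0}) = {0,1,2}
'e' @ 1: {3,4,6,8,10,12}
'd' @ 2: {}  — state set empty
rest 'baddcea' ignored (set empty)
end set {} — state 1 not in

Answer: REJECT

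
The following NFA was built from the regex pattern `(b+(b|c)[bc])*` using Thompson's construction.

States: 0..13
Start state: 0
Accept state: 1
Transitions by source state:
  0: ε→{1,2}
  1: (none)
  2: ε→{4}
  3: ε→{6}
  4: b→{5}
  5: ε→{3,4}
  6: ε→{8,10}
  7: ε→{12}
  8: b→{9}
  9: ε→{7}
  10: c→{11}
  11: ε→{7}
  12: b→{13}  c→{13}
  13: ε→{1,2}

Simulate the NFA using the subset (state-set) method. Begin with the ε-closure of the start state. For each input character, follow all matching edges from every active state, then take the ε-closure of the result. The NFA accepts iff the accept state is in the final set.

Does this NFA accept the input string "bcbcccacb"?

Answer: REJECT

Derivation:
start: ε-closure({0}) = {0,1,2,4}
'b' @ 1: {3,4,5,6,8,10}
'c' @ 2: {7,11,12}
'b' @ 3: {1,2,4,13}  ✓accept
'c' @ 4: {}  — no active states
rest 'ccacb' ignored (set empty)
after full input: {}  (accept=1 not in)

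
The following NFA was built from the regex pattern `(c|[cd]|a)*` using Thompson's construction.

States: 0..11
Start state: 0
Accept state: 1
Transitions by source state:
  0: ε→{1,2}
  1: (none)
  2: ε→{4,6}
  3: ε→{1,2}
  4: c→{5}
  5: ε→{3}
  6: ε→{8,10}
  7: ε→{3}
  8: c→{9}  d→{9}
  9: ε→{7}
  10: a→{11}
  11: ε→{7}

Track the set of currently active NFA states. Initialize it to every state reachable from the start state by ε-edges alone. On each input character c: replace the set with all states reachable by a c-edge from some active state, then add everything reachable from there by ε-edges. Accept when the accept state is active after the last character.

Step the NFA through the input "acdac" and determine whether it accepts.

Answer: ACCEPT

Derivation:
start: ε-closure({0}) = {0,1,2,4,6,8,10}
'a' @ 1: {1,2,3,4,6,7,8,10,11}  ✓accept
'c' @ 2: {1,2,3,4,5,6,7,8,9,10}  ✓accept
'd' @ 3: {1,2,3,4,6,7,8,9,10}  ✓accept
'a' @ 4: {1,2,3,4,6,7,8,10,11}  ✓accept
'c' @ 5: {1,2,3,4,5,6,7,8,9,10}  ✓accept
final: {1,2,3,4,5,6,7,8,9,10}; accept 1 in set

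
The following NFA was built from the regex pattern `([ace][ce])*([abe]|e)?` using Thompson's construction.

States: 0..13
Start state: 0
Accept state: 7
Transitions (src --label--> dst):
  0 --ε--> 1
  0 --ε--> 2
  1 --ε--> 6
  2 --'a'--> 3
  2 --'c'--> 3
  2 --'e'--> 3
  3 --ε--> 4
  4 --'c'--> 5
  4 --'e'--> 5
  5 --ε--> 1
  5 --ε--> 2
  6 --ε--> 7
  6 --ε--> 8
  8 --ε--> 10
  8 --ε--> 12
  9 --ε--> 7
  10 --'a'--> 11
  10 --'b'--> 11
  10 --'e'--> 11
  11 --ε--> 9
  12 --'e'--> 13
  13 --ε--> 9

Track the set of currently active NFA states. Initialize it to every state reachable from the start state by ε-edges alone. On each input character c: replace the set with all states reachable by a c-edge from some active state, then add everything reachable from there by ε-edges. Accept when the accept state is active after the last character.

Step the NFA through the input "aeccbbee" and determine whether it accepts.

Answer: REJECT

Derivation:
initial (ε-close {0}): {0,1,2,6,7,8,10,12}
'a' @ 1: {3,4,7,9,11}  (accept∈set)
'e' @ 2: {1,2,5,6,7,8,10,12}  (accept∈set)
'c' @ 3: {3,4}
'c' @ 4: {1,2,5,6,7,8,10,12}  (accept∈set)
'b' @ 5: {7,9,11}  (accept∈set)
'b' @ 6: {}  — state set empty
rest 'ee' ignored (set empty)
end set {} — state 7 not in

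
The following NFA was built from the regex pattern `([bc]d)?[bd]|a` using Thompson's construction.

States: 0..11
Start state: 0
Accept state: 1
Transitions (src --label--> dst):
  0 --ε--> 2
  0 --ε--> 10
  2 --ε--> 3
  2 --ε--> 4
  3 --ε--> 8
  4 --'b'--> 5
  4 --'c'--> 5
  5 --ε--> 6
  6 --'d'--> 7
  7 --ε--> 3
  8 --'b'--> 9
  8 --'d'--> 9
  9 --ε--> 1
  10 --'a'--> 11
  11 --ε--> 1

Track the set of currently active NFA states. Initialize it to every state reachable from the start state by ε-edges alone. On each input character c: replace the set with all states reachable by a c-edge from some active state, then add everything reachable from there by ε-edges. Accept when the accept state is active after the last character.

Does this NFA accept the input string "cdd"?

start: ε-closure({0}) = {0,2,3,4,8,10}
'c' @ 1: {5,6}
'd' @ 2: {3,7,8}
'd' @ 3: {1,9}  [accepting]
end set {1,9} — state 1 in

Answer: ACCEPT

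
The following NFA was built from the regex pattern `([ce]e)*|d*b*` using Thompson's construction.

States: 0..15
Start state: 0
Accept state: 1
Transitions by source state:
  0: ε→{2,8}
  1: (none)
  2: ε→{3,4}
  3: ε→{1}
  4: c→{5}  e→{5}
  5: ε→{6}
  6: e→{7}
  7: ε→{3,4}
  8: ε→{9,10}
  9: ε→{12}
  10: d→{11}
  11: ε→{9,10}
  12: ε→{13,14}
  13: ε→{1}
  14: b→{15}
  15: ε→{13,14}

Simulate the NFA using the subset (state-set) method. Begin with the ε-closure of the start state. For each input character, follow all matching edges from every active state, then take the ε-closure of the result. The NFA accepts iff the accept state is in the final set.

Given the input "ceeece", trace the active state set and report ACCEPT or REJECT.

Answer: ACCEPT

Steps:
start: ε-closure({0}) = {0,1,2,3,4,8,9,10,12,13,14}
'c' @ 1: {5,6}
'e' @ 2: {1,3,4,7}  ✓accept
'e' @ 3: {5,6}
'e' @ 4: {1,3,4,7}  ✓accept
'c' @ 5: {5,6}
'e' @ 6: {1,3,4,7}  ✓accept
end set {1,3,4,7} — state 1 in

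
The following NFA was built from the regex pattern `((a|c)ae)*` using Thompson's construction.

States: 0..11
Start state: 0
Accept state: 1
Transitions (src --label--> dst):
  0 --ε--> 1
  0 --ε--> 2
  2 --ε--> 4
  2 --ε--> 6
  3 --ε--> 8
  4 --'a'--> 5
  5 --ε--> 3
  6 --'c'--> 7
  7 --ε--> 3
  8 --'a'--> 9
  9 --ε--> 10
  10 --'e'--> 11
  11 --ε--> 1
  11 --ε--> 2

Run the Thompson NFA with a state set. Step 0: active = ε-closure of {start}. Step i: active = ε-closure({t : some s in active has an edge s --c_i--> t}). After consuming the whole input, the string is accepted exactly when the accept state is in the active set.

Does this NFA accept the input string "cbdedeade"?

S₀ = ε-closure({0}) = {0,1,2,4,6}
'c' @ 1: {3,7,8}
'b' @ 2: {}  — no active states
rest 'dedeade' ignored (set empty)
end set {} — state 1 not in

Answer: REJECT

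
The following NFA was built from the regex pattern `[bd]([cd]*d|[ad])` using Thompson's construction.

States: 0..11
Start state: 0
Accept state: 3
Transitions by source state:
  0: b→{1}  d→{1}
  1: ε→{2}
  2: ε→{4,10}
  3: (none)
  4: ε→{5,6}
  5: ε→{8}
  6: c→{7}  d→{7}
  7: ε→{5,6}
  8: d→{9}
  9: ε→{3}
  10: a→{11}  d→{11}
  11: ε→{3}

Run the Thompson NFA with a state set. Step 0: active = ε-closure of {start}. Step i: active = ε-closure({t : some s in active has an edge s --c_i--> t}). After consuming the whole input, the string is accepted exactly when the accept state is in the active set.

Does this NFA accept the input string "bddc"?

Answer: REJECT

Trace:
start: ε-closure({0}) = {0}
'b' @ 1: {1,2,4,5,6,8,10}
'd' @ 2: {3,5,6,7,8,9,11}  (accept∈set)
'd' @ 3: {3,5,6,7,8,9}  (accept∈set)
'c' @ 4: {5,6,7,8}
final: {5,6,7,8}; accept 3 not in set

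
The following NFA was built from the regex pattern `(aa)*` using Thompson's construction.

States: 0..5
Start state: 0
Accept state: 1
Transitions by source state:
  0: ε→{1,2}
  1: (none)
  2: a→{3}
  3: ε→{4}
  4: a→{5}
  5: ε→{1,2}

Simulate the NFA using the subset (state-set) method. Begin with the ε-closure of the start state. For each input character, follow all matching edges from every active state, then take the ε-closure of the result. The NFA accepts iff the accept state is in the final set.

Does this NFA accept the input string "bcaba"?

Answer: REJECT

Derivation:
start: ε-closure({0}) = {0,1,2}
'b' @ 1: {}  — dead — no transitions
rest 'caba' ignored (set empty)
after full input: {}  (accept=1 not in)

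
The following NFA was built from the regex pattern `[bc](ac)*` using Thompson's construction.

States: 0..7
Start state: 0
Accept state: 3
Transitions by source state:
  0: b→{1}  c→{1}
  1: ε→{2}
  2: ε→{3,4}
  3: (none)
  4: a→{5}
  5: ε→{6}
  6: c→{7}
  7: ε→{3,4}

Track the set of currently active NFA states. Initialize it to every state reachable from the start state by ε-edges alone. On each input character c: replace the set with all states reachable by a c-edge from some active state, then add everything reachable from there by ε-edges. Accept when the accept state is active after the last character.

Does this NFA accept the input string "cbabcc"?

S₀ = ε-closure({0}) = {0}
'c' @ 1: {1,2,3,4}  (accept∈set)
'b' @ 2: {}  — state set empty
rest 'abcc' ignored (set empty)
end set {} — state 3 not in

Answer: REJECT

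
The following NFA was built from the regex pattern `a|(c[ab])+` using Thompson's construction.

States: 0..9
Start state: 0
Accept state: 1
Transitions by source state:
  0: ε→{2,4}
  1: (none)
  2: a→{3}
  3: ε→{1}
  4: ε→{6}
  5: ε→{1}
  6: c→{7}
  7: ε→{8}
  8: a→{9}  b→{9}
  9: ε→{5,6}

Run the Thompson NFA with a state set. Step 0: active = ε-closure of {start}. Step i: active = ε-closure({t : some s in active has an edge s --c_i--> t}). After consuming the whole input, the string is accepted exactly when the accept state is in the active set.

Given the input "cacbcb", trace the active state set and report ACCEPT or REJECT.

S₀ = ε-closure({0}) = {0,2,4,6}
'c' @ 1: {7,8}
'a' @ 2: {1,5,6,9}  (accept∈set)
'c' @ 3: {7,8}
'b' @ 4: {1,5,6,9}  (accept∈set)
'c' @ 5: {7,8}
'b' @ 6: {1,5,6,9}  (accept∈set)
end set {1,5,6,9} — state 1 in

Answer: ACCEPT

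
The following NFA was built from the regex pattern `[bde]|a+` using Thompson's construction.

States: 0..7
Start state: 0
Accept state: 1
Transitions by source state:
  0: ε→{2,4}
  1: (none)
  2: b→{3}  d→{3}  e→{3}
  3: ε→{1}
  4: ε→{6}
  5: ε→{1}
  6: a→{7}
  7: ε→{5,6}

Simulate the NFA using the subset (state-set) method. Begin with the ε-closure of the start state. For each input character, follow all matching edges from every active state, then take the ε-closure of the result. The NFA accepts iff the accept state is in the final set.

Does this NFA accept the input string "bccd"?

S₀ = ε-closure({0}) = {0,2,4,6}
'b' @ 1: {1,3}  [accepting]
'c' @ 2: {}  — no active states
rest 'cd' ignored (set empty)
final: {}; accept 1 not in set

Answer: REJECT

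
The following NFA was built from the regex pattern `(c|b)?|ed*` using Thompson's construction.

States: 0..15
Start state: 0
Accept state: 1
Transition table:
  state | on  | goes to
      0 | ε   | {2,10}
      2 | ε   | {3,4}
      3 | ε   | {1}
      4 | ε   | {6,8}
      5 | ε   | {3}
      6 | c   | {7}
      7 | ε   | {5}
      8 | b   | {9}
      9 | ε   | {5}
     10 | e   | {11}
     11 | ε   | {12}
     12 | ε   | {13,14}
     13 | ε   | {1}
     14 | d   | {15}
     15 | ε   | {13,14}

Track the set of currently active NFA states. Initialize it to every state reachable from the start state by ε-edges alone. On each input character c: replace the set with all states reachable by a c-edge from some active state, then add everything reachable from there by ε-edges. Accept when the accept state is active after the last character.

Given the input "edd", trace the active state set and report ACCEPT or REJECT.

Answer: ACCEPT

Derivation:
start: ε-closure({0}) = {0,1,2,3,4,6,8,10}
'e' @ 1: {1,11,12,13,14}  ✓accept
'd' @ 2: {1,13,14,15}  ✓accept
'd' @ 3: {1,13,14,15}  ✓accept
end set {1,13,14,15} — state 1 in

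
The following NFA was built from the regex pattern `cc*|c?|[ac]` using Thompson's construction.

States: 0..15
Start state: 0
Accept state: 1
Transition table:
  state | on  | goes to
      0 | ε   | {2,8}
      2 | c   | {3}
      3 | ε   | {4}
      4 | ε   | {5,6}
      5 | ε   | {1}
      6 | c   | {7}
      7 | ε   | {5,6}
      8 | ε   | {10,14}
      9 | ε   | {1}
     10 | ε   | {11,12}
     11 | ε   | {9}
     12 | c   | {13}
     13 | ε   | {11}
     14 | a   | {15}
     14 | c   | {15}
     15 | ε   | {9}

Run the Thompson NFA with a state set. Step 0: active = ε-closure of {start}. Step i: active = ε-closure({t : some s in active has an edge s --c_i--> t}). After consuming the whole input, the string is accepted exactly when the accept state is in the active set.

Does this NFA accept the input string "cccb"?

start: ε-closure({0}) = {0,1,2,8,9,10,11,12,14}
'c' @ 1: {1,3,4,5,6,9,11,13,15}  (accept∈set)
'c' @ 2: {1,5,6,7}  (accept∈set)
'c' @ 3: {1,5,6,7}  (accept∈set)
'b' @ 4: {}  — no active states
after full input: {}  (accept=1 not in)

Answer: REJECT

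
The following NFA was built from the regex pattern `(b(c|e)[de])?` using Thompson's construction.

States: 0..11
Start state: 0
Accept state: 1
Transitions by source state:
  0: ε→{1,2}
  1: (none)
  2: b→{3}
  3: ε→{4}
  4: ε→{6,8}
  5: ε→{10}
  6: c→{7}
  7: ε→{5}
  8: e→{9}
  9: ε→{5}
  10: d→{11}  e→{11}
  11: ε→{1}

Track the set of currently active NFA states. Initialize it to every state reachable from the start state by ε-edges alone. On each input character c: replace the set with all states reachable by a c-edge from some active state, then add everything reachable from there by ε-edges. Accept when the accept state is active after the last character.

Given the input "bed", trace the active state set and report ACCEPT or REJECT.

S₀ = ε-closure({0}) = {0,1,2}
'b' @ 1: {3,4,6,8}
'e' @ 2: {5,9,10}
'd' @ 3: {1,11}  ✓accept
end set {1,11} — state 1 in

Answer: ACCEPT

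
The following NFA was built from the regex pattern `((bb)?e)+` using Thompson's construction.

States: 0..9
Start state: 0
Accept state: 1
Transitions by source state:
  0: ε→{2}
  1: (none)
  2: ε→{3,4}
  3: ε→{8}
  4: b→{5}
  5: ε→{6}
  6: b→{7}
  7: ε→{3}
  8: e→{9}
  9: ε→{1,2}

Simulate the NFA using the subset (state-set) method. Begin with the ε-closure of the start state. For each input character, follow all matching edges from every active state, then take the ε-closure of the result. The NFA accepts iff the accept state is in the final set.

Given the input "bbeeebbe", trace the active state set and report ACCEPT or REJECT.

S₀ = ε-closure({0}) = {0,2,3,4,8}
'b' @ 1: {5,6}
'b' @ 2: {3,7,8}
'e' @ 3: {1,2,3,4,8,9}  [accepting]
'e' @ 4: {1,2,3,4,8,9}  [accepting]
'e' @ 5: {1,2,3,4,8,9}  [accepting]
'b' @ 6: {5,6}
'b' @ 7: {3,7,8}
'e' @ 8: {1,2,3,4,8,9}  [accepting]
after full input: {1,2,3,4,8,9}  (accept=1 in)

Answer: ACCEPT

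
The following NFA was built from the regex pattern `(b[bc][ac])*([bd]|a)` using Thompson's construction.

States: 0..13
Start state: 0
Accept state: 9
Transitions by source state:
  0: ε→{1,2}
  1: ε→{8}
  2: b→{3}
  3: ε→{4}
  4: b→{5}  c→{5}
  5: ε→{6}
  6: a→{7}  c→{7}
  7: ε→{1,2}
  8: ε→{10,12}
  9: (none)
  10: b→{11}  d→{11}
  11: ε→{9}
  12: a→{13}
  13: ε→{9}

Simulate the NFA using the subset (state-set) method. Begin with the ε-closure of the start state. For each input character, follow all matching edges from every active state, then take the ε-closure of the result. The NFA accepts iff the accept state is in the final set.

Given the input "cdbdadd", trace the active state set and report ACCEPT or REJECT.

start: ε-closure({0}) = {0,1,2,8,10,12}
'c' @ 1: {}  — state set empty
rest 'dbdadd' ignored (set empty)
after full input: {}  (accept=9 not in)

Answer: REJECT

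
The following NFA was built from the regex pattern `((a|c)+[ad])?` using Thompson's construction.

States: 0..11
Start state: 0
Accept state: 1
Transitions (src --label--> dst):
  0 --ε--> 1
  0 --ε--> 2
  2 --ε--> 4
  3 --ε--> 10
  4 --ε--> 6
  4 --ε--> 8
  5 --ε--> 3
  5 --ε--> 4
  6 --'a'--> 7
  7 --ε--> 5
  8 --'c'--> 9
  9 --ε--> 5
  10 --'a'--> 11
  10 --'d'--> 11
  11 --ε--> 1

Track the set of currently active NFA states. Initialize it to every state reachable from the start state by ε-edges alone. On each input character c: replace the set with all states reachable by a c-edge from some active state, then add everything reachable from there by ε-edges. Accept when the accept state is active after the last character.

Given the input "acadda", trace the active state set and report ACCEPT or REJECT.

Answer: REJECT

Trace:
S₀ = ε-closure({0}) = {0,1,2,4,6,8}
'a' @ 1: {3,4,5,6,7,8,10}
'c' @ 2: {3,4,5,6,8,9,10}
'a' @ 3: {1,3,4,5,6,7,8,10,11}  (accept∈set)
'd' @ 4: {1,11}  (accept∈set)
'd' @ 5: {}  — no active states
rest 'a' ignored (set empty)
after full input: {}  (accept=1 not in)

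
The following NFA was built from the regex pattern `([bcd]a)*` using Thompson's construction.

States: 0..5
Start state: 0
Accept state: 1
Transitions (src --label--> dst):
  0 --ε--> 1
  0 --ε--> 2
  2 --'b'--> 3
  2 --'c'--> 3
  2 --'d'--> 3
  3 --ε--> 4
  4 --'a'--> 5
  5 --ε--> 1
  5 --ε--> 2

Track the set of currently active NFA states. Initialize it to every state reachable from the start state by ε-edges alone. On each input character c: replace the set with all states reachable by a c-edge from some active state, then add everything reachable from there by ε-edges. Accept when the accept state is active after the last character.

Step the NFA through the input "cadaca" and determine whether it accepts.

start: ε-closure({0}) = {0,1,2}
'c' @ 1: {3,4}
'a' @ 2: {1,2,5}  (accept∈set)
'd' @ 3: {3,4}
'a' @ 4: {1,2,5}  (accept∈set)
'c' @ 5: {3,4}
'a' @ 6: {1,2,5}  (accept∈set)
after full input: {1,2,5}  (accept=1 in)

Answer: ACCEPT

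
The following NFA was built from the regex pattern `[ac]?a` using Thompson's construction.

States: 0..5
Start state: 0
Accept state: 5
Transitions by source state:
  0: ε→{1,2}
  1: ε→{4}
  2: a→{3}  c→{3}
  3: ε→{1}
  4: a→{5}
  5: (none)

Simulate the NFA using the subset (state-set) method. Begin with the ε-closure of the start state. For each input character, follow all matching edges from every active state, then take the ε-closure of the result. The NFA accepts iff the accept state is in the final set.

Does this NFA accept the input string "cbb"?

start: ε-closure({0}) = {0,1,2,4}
'c' @ 1: {1,3,4}
'b' @ 2: {}  — state set empty
rest 'b' ignored (set empty)
end set {} — state 5 not in

Answer: REJECT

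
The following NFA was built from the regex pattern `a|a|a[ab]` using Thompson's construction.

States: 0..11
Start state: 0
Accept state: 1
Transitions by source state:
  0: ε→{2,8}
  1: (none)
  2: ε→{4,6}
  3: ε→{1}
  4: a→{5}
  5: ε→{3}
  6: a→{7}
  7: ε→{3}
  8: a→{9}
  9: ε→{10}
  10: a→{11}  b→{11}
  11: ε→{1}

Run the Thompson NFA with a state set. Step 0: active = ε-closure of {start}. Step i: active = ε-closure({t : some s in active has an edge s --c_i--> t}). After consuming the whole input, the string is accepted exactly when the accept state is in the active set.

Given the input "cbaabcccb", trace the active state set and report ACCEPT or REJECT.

start: ε-closure({0}) = {0,2,4,6,8}
'c' @ 1: {}  — state set empty
rest 'baabcccb' ignored (set empty)
final: {}; accept 1 not in set

Answer: REJECT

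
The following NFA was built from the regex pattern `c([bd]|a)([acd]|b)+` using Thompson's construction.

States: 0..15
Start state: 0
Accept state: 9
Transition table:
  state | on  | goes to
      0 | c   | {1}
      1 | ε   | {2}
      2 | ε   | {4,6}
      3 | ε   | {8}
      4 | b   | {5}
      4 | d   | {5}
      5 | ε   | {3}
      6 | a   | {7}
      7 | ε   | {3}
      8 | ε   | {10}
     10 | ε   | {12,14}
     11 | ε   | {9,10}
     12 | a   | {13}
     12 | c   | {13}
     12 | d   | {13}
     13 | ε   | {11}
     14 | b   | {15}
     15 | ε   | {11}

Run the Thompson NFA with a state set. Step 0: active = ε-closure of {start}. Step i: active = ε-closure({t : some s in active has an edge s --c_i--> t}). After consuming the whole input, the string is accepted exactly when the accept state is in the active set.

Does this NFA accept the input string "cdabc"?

Answer: ACCEPT

Trace:
initial (ε-close {0}): {0}
'c' @ 1: {1,2,4,6}
'd' @ 2: {3,5,8,10,12,14}
'a' @ 3: {9,10,11,12,13,14}  (accept∈set)
'b' @ 4: {9,10,11,12,14,15}  (accept∈set)
'c' @ 5: {9,10,11,12,13,14}  (accept∈set)
after full input: {9,10,11,12,13,14}  (accept=9 in)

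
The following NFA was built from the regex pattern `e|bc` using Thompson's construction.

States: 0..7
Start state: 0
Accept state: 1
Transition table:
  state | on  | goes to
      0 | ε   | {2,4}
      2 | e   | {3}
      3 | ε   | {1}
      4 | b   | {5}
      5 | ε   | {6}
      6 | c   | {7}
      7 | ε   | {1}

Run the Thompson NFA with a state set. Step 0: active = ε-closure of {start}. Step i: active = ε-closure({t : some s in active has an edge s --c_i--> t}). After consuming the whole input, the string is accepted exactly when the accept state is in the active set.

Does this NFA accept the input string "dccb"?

start: ε-closure({0}) = {0,2,4}
'd' @ 1: {}  — dead — no transitions
rest 'ccb' ignored (set empty)
after full input: {}  (accept=1 not in)

Answer: REJECT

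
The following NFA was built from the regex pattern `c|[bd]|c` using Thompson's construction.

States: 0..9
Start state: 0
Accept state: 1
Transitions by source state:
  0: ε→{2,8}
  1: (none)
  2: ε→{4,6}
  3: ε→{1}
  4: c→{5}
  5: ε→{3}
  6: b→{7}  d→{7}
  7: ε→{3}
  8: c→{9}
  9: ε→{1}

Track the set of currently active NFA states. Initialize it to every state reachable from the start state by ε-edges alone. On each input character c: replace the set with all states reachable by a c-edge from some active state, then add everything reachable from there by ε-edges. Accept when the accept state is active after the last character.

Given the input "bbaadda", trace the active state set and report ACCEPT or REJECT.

initial (ε-close {0}): {0,2,4,6,8}
'b' @ 1: {1,3,7}  (accept∈set)
'b' @ 2: {}  — dead — no transitions
rest 'aadda' ignored (set empty)
end set {} — state 1 not in

Answer: REJECT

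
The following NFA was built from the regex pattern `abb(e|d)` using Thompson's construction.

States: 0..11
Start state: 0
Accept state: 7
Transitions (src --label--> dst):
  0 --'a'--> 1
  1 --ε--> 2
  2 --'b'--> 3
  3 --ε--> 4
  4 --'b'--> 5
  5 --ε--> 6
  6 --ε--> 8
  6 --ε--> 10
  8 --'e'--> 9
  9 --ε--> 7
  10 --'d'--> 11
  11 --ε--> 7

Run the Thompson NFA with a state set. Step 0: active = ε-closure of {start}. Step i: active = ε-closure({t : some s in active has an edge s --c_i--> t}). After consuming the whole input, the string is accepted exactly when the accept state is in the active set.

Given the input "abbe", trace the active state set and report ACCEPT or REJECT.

S₀ = ε-closure({0}) = {0}
'a' @ 1: {1,2}
'b' @ 2: {3,4}
'b' @ 3: {5,6,8,10}
'e' @ 4: {7,9}  [accepting]
final: {7,9}; accept 7 in set

Answer: ACCEPT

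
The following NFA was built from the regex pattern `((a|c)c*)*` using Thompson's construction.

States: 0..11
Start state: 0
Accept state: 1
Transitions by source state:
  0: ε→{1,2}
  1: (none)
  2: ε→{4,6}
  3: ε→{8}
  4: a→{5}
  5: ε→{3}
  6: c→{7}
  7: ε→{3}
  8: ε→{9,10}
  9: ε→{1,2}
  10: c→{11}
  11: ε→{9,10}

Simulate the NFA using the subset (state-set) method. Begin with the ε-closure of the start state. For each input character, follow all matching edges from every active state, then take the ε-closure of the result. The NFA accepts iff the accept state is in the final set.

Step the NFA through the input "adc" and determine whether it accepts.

S₀ = ε-closure({0}) = {0,1,2,4,6}
'a' @ 1: {1,2,3,4,5,6,8,9,10}  [accepting]
'd' @ 2: {}  — state set empty
rest 'c' ignored (set empty)
after full input: {}  (accept=1 not in)

Answer: REJECT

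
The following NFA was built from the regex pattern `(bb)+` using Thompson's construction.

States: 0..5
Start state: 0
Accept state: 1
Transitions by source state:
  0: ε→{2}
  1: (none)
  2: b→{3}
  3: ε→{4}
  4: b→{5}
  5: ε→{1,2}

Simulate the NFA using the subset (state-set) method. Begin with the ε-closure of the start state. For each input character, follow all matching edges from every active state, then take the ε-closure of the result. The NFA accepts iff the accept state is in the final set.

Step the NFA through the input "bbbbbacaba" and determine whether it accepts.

Answer: REJECT

Derivation:
S₀ = ε-closure({0}) = {0,2}
'b' @ 1: {3,4}
'b' @ 2: {1,2,5}  (accept∈set)
'b' @ 3: {3,4}
'b' @ 4: {1,2,5}  (accept∈set)
'b' @ 5: {3,4}
'a' @ 6: {}  — dead — no transitions
rest 'caba' ignored (set empty)
end set {} — state 1 not in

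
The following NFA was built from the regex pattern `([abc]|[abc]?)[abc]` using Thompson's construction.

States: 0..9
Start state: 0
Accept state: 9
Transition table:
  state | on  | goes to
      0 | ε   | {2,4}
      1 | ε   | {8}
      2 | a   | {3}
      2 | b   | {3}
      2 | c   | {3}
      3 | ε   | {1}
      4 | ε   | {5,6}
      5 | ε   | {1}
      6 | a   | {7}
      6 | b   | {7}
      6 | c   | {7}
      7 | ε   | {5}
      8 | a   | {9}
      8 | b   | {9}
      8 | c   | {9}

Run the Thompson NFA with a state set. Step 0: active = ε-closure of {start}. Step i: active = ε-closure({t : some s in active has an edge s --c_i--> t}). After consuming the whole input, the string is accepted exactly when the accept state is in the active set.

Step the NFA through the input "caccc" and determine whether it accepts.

S₀ = ε-closure({0}) = {0,1,2,4,5,6,8}
'c' @ 1: {1,3,5,7,8,9}  ✓accept
'a' @ 2: {9}  ✓accept
'c' @ 3: {}  — no active states
rest 'cc' ignored (set empty)
end set {} — state 9 not in

Answer: REJECT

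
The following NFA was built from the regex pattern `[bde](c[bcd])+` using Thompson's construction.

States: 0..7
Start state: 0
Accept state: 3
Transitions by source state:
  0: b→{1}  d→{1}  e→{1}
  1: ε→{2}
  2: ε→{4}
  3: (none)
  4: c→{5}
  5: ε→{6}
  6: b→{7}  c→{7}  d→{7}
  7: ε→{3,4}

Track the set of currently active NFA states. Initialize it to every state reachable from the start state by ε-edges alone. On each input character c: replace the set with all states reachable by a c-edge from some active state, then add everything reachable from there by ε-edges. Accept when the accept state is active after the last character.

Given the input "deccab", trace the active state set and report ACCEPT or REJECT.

S₀ = ε-closure({0}) = {0}
'd' @ 1: {1,2,4}
'e' @ 2: {}  — no active states
rest 'ccab' ignored (set empty)
final: {}; accept 3 not in set

Answer: REJECT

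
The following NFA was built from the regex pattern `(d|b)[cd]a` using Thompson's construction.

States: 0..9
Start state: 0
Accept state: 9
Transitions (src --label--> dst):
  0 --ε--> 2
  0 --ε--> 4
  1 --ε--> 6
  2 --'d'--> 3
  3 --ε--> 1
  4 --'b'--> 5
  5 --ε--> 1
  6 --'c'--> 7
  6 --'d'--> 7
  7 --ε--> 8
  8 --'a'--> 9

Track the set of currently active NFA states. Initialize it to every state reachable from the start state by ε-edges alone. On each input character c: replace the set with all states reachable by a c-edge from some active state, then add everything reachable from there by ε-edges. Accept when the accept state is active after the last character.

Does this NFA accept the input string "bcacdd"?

initial (ε-close {0}): {0,2,4}
'b' @ 1: {1,5,6}
'c' @ 2: {7,8}
'a' @ 3: {9}  [accepting]
'c' @ 4: {}  — state set empty
rest 'dd' ignored (set empty)
final: {}; accept 9 not in set

Answer: REJECT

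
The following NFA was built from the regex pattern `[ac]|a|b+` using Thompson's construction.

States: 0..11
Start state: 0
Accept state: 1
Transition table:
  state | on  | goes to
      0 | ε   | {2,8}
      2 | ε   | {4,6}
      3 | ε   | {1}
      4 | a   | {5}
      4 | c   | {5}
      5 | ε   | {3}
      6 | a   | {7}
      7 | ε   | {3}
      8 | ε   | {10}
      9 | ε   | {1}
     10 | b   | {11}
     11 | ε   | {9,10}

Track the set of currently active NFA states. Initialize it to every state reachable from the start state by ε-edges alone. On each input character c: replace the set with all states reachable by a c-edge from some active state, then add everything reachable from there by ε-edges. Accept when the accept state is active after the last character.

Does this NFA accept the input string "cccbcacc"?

Answer: REJECT

Steps:
S₀ = ε-closure({0}) = {0,2,4,6,8,10}
'c' @ 1: {1,3,5}  ✓accept
'c' @ 2: {}  — state set empty
rest 'cbcacc' ignored (set empty)
end set {} — state 1 not in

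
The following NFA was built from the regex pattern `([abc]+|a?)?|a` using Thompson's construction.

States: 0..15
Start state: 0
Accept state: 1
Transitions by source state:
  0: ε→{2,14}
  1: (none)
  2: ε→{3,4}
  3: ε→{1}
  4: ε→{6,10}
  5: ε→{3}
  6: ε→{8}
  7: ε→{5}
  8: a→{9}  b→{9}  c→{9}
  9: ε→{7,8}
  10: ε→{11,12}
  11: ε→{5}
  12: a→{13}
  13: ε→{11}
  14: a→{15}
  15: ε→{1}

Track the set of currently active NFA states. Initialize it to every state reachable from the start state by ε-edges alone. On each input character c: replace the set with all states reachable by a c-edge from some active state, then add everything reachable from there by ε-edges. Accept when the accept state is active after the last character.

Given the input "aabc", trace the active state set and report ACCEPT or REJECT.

initial (ε-close {0}): {0,1,2,3,4,5,6,8,10,11,12,14}
'a' @ 1: {1,3,5,7,8,9,11,13,15}  (accept∈set)
'a' @ 2: {1,3,5,7,8,9}  (accept∈set)
'b' @ 3: {1,3,5,7,8,9}  (accept∈set)
'c' @ 4: {1,3,5,7,8,9}  (accept∈set)
final: {1,3,5,7,8,9}; accept 1 in set

Answer: ACCEPT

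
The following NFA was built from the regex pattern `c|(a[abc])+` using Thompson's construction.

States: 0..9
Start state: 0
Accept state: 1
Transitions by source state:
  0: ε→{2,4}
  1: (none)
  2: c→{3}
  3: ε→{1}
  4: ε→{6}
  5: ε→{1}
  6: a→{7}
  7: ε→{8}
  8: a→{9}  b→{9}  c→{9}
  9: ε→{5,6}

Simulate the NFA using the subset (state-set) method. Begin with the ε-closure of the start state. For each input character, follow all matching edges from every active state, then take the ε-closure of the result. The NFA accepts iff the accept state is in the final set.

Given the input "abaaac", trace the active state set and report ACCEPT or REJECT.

Answer: ACCEPT

Derivation:
S₀ = ε-closure({0}) = {0,2,4,6}
'a' @ 1: {7,8}
'b' @ 2: {1,5,6,9}  (accept∈set)
'a' @ 3: {7,8}
'a' @ 4: {1,5,6,9}  (accept∈set)
'a' @ 5: {7,8}
'c' @ 6: {1,5,6,9}  (accept∈set)
final: {1,5,6,9}; accept 1 in set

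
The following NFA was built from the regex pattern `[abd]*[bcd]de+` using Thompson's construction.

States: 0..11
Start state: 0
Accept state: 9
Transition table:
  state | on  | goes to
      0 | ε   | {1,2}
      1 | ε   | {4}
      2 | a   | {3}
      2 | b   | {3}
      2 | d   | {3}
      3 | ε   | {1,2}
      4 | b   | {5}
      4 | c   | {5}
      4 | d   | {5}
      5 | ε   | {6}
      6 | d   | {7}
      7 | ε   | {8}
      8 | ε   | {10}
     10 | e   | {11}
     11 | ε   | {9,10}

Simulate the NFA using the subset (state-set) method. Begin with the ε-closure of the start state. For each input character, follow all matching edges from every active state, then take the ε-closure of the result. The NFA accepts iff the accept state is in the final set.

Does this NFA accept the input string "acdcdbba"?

Answer: REJECT

Steps:
S₀ = ε-closure({0}) = {0,1,2,4}
'a' @ 1: {1,2,3,4}
'c' @ 2: {5,6}
'd' @ 3: {7,8,10}
'c' @ 4: {}  — state set empty
rest 'dbba' ignored (set empty)
final: {}; accept 9 not in set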